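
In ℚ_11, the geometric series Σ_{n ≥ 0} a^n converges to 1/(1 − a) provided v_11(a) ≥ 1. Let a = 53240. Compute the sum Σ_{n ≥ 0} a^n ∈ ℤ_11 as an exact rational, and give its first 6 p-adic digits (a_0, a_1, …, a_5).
Σ a^n = 1/(1 − a) = -1/53239;  first 6 digits = (1, 0, 0, 7, 3, 0)

v_11(a) = 3 ≥ 1, so the series converges in ℤ_11 to 1/(1 − a) = 1/(1 − 53240) = -1/53239. Expand this rational in ℤ_11: compute digits iteratively via d_i = x_i mod 11, x_{i+1} = (x_i − d_i)/11. The first 6 digits are (1, 0, 0, 7, 3, 0).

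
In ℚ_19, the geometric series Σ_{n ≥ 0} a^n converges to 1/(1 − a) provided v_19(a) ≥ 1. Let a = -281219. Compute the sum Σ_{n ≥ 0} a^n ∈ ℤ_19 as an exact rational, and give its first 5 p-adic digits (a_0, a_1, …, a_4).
Σ a^n = 1/(1 − a) = 1/281220;  first 5 digits = (1, 0, 0, 16, 16)

v_19(a) = 3 ≥ 1, so the series converges in ℤ_19 to 1/(1 − a) = 1/(1 − (-281219)) = 1/281220. Expand this rational in ℤ_19: compute digits iteratively via d_i = x_i mod 19, x_{i+1} = (x_i − d_i)/19. The first 5 digits are (1, 0, 0, 16, 16).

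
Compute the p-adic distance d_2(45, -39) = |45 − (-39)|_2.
d_2(45, -39) = 1/4

Step 1 — x − y = 45 − (-39) = 84. Step 2 — v_2(84) = 2 (factor: 84 = (2^2 · 21); the sign does not affect v_p). Step 3 — |x − y|_2 = 2^{-2} = 1/4.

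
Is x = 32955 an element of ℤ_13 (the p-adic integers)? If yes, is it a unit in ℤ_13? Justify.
x ∈ ℤ_13 but not a unit; v_13(x) = 3 > 0

ℤ_13 = {x ∈ ℚ_13 : v_13(x) ≥ 0} and ℤ_13^× = {x ∈ ℤ_13 : v_13(x) = 0}. Here v_13(32955) = v_13(num) − v_13(den) = 3; compare against these criteria.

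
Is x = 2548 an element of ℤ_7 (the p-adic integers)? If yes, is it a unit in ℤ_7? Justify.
x ∈ ℤ_7 but not a unit; v_7(x) = 2 > 0

ℤ_7 = {x ∈ ℚ_7 : v_7(x) ≥ 0} and ℤ_7^× = {x ∈ ℤ_7 : v_7(x) = 0}. Here v_7(2548) = v_7(num) − v_7(den) = 2; compare against these criteria.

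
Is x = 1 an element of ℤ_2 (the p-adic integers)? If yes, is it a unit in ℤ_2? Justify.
x ∈ ℤ_2^× (unit); v_2(x) = 0

ℤ_2 = {x ∈ ℚ_2 : v_2(x) ≥ 0} and ℤ_2^× = {x ∈ ℤ_2 : v_2(x) = 0}. Here v_2(1) = v_2(num) − v_2(den) = 0; compare against these criteria.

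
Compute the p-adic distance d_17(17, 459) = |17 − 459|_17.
d_17(17, 459) = 1/17

Step 1 — x − y = 17 − 459 = -442. Step 2 — v_17(-442) = 1 (factor: -442 = −(17^1 · 26); the sign does not affect v_p). Step 3 — |x − y|_17 = 17^{-1} = 1/17.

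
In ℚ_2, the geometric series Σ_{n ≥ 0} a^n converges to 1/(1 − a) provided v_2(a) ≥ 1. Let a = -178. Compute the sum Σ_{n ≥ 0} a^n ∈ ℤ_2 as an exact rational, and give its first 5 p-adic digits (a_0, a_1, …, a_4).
Σ a^n = 1/(1 − a) = 1/179;  first 5 digits = (1, 1, 0, 1, 1)

v_2(a) = 1 ≥ 1, so the series converges in ℤ_2 to 1/(1 − a) = 1/(1 − (-178)) = 1/179. Expand this rational in ℤ_2: compute digits iteratively via d_i = x_i mod 2, x_{i+1} = (x_i − d_i)/2. The first 5 digits are (1, 1, 0, 1, 1).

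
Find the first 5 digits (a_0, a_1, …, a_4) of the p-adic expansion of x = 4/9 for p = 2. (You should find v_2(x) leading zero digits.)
(a_0, …, a_4) = (0, 0, 1, 0, 0)

v_2(4/9) = 2, so a_0 = ... = a_1 = 0. Factor out: x = 2^2 · u with u = 1/9 a unit in ℤ_2. Expand u iteratively via a_{v+i} = u_i mod 2, u_{i+1} = (u_i − a_{v+i})/2:
  u_0 = 1/9;  a_2 = 1;  u_1 = (u_0 − 1)/2 = -4/9
  u_1 = -4/9;  a_3 = 0;  u_2 = (u_1 − 0)/2 = -2/9
  u_2 = -2/9;  a_4 = 0;  u_3 = (u_2 − 0)/2 = -1/9
Digits: (0, 0, 1, 0, 0).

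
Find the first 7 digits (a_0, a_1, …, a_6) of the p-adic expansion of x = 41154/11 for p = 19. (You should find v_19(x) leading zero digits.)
(a_0, …, a_6) = (0, 0, 0, 4, 5, 17, 6)

v_19(41154/11) = 3, so a_0 = ... = a_2 = 0. Factor out: x = 19^3 · u with u = 6/11 a unit in ℤ_19. Expand u iteratively via a_{v+i} = u_i mod 19, u_{i+1} = (u_i − a_{v+i})/19:
  u_0 = 6/11;  a_3 = 4;  u_1 = (u_0 − 4)/19 = -2/11
  u_1 = -2/11;  a_4 = 5;  u_2 = (u_1 − 5)/19 = -3/11
  u_2 = -3/11;  a_5 = 17;  u_3 = (u_2 − 17)/19 = -10/11
  u_3 = -10/11;  a_6 = 6;  u_4 = (u_3 − 6)/19 = -4/11
Digits: (0, 0, 0, 4, 5, 17, 6).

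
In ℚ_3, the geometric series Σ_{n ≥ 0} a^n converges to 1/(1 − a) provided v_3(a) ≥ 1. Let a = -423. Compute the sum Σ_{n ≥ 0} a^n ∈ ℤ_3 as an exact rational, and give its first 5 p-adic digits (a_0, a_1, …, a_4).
Σ a^n = 1/(1 − a) = 1/424;  first 5 digits = (1, 0, 1, 2, 1)

v_3(a) = 2 ≥ 1, so the series converges in ℤ_3 to 1/(1 − a) = 1/(1 − (-423)) = 1/424. Expand this rational in ℤ_3: compute digits iteratively via d_i = x_i mod 3, x_{i+1} = (x_i − d_i)/3. The first 5 digits are (1, 0, 1, 2, 1).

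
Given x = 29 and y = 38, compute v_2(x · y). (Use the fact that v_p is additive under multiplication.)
v_2(1102) = 1

v_p(x) = 0 (factor: 29 = 2^0 · 29); v_p(y) = 1 (factor: 38 = 2^1 · 19). Additivity: v_p(xy) = v_p(x) + v_p(y) = 0 + 1 = 1. (Direct check: xy = 1102 = 2^1 · (551).)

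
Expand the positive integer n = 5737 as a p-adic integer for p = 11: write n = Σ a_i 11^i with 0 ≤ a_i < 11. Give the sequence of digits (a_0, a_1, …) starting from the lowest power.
(a_0, a_1, …) = (6, 4, 3, 4)

Repeated division by 11 gives the digits low-to-high: 5737 = 6 + 4·11^1 + 3·11^2 + 4·11^3. Digit sequence: (6, 4, 3, 4).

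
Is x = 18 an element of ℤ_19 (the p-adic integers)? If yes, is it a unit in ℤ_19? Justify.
x ∈ ℤ_19^× (unit); v_19(x) = 0

ℤ_19 = {x ∈ ℚ_19 : v_19(x) ≥ 0} and ℤ_19^× = {x ∈ ℤ_19 : v_19(x) = 0}. Here v_19(18) = v_19(num) − v_19(den) = 0; compare against these criteria.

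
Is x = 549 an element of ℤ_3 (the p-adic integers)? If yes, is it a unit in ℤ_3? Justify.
x ∈ ℤ_3 but not a unit; v_3(x) = 2 > 0

ℤ_3 = {x ∈ ℚ_3 : v_3(x) ≥ 0} and ℤ_3^× = {x ∈ ℤ_3 : v_3(x) = 0}. Here v_3(549) = v_3(num) − v_3(den) = 2; compare against these criteria.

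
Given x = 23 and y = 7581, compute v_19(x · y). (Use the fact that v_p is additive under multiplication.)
v_19(174363) = 2

v_p(x) = 0 (factor: 23 = 19^0 · 23); v_p(y) = 2 (factor: 7581 = 19^2 · 21). Additivity: v_p(xy) = v_p(x) + v_p(y) = 0 + 2 = 2. (Direct check: xy = 174363 = 19^2 · (483).)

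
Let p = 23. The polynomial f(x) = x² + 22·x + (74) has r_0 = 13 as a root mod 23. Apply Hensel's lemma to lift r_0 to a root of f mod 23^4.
r_3 = 5832 (mod 279841)

Hensel: r_{i+1} = r_i − f(r_i)·(f′(r_i))^{-1} mod 23^{i+2}, f′(x) = 2x + 22. Iterate:
  r_0 = 13 (mod 23)
  r_1 = 13 (mod 529)
  r_2 = 5832 (mod 12167)
  r_3 = 5832 (mod 279841)
Final: r = 5832 satisfies f(r) ≡ 0 mod 23^4.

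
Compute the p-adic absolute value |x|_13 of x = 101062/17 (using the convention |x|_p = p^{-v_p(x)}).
|101062/17|_13 = 1/2197

Step 1 — compute v_13(x) by factoring powers of 13 out of the numerator and denominator: v_13(101062/17) = 3. Step 2 — apply |x|_p = p^{-v_p(x)} = 13^{-3} = 1/2197.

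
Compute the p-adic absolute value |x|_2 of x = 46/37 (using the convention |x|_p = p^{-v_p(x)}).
|46/37|_2 = 1/2

Step 1 — compute v_2(x) by factoring powers of 2 out of the numerator and denominator: v_2(46/37) = 1. Step 2 — apply |x|_p = p^{-v_p(x)} = 2^{-1} = 1/2.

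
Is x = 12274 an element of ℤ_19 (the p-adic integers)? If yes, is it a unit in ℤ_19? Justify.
x ∈ ℤ_19 but not a unit; v_19(x) = 2 > 0

ℤ_19 = {x ∈ ℚ_19 : v_19(x) ≥ 0} and ℤ_19^× = {x ∈ ℤ_19 : v_19(x) = 0}. Here v_19(12274) = v_19(num) − v_19(den) = 2; compare against these criteria.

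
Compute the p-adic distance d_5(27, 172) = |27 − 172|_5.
d_5(27, 172) = 1/5

Step 1 — x − y = 27 − 172 = -145. Step 2 — v_5(-145) = 1 (factor: -145 = −(5^1 · 29); the sign does not affect v_p). Step 3 — |x − y|_5 = 5^{-1} = 1/5.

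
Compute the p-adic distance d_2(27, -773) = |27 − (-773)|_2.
d_2(27, -773) = 1/32

Step 1 — x − y = 27 − (-773) = 800. Step 2 — v_2(800) = 5 (factor: 800 = (2^5 · 25); the sign does not affect v_p). Step 3 — |x − y|_2 = 2^{-5} = 1/32.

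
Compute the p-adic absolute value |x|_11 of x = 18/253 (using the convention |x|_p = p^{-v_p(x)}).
|18/253|_11 = 11

Step 1 — compute v_11(x) by factoring powers of 11 out of the numerator and denominator: v_11(18/253) = -1. Step 2 — apply |x|_p = p^{-v_p(x)} = 11^{1} = 11.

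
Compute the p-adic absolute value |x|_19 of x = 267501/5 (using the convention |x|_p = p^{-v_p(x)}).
|267501/5|_19 = 1/6859

Step 1 — compute v_19(x) by factoring powers of 19 out of the numerator and denominator: v_19(267501/5) = 3. Step 2 — apply |x|_p = p^{-v_p(x)} = 19^{-3} = 1/6859.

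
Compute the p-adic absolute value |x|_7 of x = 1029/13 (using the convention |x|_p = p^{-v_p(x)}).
|1029/13|_7 = 1/343

Step 1 — compute v_7(x) by factoring powers of 7 out of the numerator and denominator: v_7(1029/13) = 3. Step 2 — apply |x|_p = p^{-v_p(x)} = 7^{-3} = 1/343.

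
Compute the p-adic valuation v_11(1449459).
v_11(1449459) = 5

v_11(n) is the largest exponent k such that 11^k divides n. Factor out: 1449459 = 11^5 · 9. (Sign doesn't affect v_p.) So v_11(1449459) = 5.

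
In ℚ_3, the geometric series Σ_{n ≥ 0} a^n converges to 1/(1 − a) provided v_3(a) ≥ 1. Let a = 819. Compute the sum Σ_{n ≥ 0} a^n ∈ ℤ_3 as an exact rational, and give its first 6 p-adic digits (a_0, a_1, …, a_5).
Σ a^n = 1/(1 − a) = -1/818;  first 6 digits = (1, 0, 1, 0, 2, 0)

v_3(a) = 2 ≥ 1, so the series converges in ℤ_3 to 1/(1 − a) = 1/(1 − 819) = -1/818. Expand this rational in ℤ_3: compute digits iteratively via d_i = x_i mod 3, x_{i+1} = (x_i − d_i)/3. The first 6 digits are (1, 0, 1, 0, 2, 0).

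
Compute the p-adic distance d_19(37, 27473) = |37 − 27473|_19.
d_19(37, 27473) = 1/6859

Step 1 — x − y = 37 − 27473 = -27436. Step 2 — v_19(-27436) = 3 (factor: -27436 = −(19^3 · 4); the sign does not affect v_p). Step 3 — |x − y|_19 = 19^{-3} = 1/6859.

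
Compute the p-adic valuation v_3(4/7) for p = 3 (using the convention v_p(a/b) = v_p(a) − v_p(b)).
v_3(4/7) = 0

Factor powers of 3 from the numerator and denominator of the reduced fraction: 4 = 3^0 · 4 and 7 = 3^0 · 7. Apply v_p(a/b) = v_p(a) − v_p(b): v_3(4/7) = 0 − 0 = 0.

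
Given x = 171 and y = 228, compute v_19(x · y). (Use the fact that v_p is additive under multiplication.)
v_19(38988) = 2

v_p(x) = 1 (factor: 171 = 19^1 · 9); v_p(y) = 1 (factor: 228 = 19^1 · 12). Additivity: v_p(xy) = v_p(x) + v_p(y) = 1 + 1 = 2. (Direct check: xy = 38988 = 19^2 · (108).)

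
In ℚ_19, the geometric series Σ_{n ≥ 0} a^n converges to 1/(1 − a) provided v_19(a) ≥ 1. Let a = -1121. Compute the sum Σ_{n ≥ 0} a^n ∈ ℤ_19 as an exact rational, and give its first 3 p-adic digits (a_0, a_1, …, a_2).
Σ a^n = 1/(1 − a) = 1/1122;  first 3 digits = (1, 17, 0)

v_19(a) = 1 ≥ 1, so the series converges in ℤ_19 to 1/(1 − a) = 1/(1 − (-1121)) = 1/1122. Expand this rational in ℤ_19: compute digits iteratively via d_i = x_i mod 19, x_{i+1} = (x_i − d_i)/19. The first 3 digits are (1, 17, 0).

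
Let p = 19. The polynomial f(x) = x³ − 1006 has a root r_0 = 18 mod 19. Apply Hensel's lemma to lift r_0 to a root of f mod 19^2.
r_1 = 94 (mod 361)

Hensel: r_{i+1} = r_i − f(r_i)/f′(r_i) mod 19^{i+2}, where f′(x) = 3x². Iterate:
  r_0 = 18 (mod 19)
  r_1 = 94 (mod 361)
Final: r = 94 with f(r) ≡ 0 mod 19^2.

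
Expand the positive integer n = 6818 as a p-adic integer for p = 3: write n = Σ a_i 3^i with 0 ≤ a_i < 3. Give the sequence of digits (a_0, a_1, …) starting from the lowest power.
(a_0, a_1, …) = (2, 1, 1, 0, 0, 1, 0, 0, 1)

Repeated division by 3 gives the digits low-to-high: 6818 = 2 + 1·3^1 + 1·3^2 + 1·3^5 + 1·3^8. Digit sequence: (2, 1, 1, 0, 0, 1, 0, 0, 1).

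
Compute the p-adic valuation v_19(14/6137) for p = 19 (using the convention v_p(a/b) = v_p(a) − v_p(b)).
v_19(14/6137) = -2

Factor powers of 19 from the numerator and denominator of the reduced fraction: 14 = 19^0 · 14 and 6137 = 19^2 · 17. Apply v_p(a/b) = v_p(a) − v_p(b): v_19(14/6137) = 0 − 2 = -2.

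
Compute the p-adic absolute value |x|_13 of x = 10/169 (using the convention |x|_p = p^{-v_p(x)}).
|10/169|_13 = 169

Step 1 — compute v_13(x) by factoring powers of 13 out of the numerator and denominator: v_13(10/169) = -2. Step 2 — apply |x|_p = p^{-v_p(x)} = 13^{2} = 169.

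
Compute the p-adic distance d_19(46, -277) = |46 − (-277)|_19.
d_19(46, -277) = 1/19

Step 1 — x − y = 46 − (-277) = 323. Step 2 — v_19(323) = 1 (factor: 323 = (19^1 · 17); the sign does not affect v_p). Step 3 — |x − y|_19 = 19^{-1} = 1/19.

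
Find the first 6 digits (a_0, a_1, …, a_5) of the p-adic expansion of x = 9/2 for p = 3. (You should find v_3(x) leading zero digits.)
(a_0, …, a_5) = (0, 0, 2, 1, 1, 1)

v_3(9/2) = 2, so a_0 = ... = a_1 = 0. Factor out: x = 3^2 · u with u = 1/2 a unit in ℤ_3. Expand u iteratively via a_{v+i} = u_i mod 3, u_{i+1} = (u_i − a_{v+i})/3:
  u_0 = 1/2;  a_2 = 2;  u_1 = (u_0 − 2)/3 = -1/2
  u_1 = -1/2;  a_3 = 1;  u_2 = (u_1 − 1)/3 = -1/2
  u_2 = -1/2;  a_4 = 1;  u_3 = (u_2 − 1)/3 = -1/2
  u_3 = -1/2;  a_5 = 1;  u_4 = (u_3 − 1)/3 = -1/2
Digits: (0, 0, 2, 1, 1, 1).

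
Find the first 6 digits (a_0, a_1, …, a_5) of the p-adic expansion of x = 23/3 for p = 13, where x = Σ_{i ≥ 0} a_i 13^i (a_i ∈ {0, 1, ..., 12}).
(a_0, …, a_5) = (12, 4, 4, 4, 4, 4)

v_13(23/3) = 0 (numerator and denominator both coprime to 13), so x ∈ ℤ_13^×. Compute digits iteratively via a_i = x_i mod 13, x_{i+1} = (x_i − a_i)/13, with x_0 = x:
  x_0 = 23/3;  a_0 = 12;  x_1 = (x_0 − 12)/13 = -1/3
  x_1 = -1/3;  a_1 = 4;  x_2 = (x_1 − 4)/13 = -1/3
  x_2 = -1/3;  a_2 = 4;  x_3 = (x_2 − 4)/13 = -1/3
  x_3 = -1/3;  a_3 = 4;  x_4 = (x_3 − 4)/13 = -1/3
  x_4 = -1/3;  a_4 = 4;  x_5 = (x_4 − 4)/13 = -1/3
  x_5 = -1/3;  a_5 = 4;  x_6 = (x_5 − 4)/13 = -1/3
Digits: (12, 4, 4, 4, 4, 4).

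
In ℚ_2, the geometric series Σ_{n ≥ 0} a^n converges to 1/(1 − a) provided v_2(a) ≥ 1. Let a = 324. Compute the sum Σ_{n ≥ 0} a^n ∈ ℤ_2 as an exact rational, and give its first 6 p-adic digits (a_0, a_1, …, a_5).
Σ a^n = 1/(1 − a) = -1/323;  first 6 digits = (1, 0, 1, 0, 1, 0)

v_2(a) = 2 ≥ 1, so the series converges in ℤ_2 to 1/(1 − a) = 1/(1 − 324) = -1/323. Expand this rational in ℤ_2: compute digits iteratively via d_i = x_i mod 2, x_{i+1} = (x_i − d_i)/2. The first 6 digits are (1, 0, 1, 0, 1, 0).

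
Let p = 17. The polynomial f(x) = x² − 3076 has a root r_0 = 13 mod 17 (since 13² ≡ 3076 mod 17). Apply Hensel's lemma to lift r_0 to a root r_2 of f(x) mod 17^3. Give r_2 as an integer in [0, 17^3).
r_2 = 1781 (mod 4913)

Hensel's recurrence: r_{i+1} = r_i − f(r_i)·(f′(r_i))^{-1} mod 17^{i+2}, with f′(x) = 2x. Iterate:
  r_0 = 13 (mod 17)
  r_1 = 47 (mod 289)
  r_2 = 1781 (mod 4913)
Final: r_2 = 1781, and one checks f(r_2) ≡ 0 mod 17^3.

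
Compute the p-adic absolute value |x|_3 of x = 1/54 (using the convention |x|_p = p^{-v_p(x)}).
|1/54|_3 = 27

Step 1 — compute v_3(x) by factoring powers of 3 out of the numerator and denominator: v_3(1/54) = -3. Step 2 — apply |x|_p = p^{-v_p(x)} = 3^{3} = 27.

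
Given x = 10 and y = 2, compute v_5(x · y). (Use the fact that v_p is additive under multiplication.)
v_5(20) = 1

v_p(x) = 1 (factor: 10 = 5^1 · 2); v_p(y) = 0 (factor: 2 = 5^0 · 2). Additivity: v_p(xy) = v_p(x) + v_p(y) = 1 + 0 = 1. (Direct check: xy = 20 = 5^1 · (4).)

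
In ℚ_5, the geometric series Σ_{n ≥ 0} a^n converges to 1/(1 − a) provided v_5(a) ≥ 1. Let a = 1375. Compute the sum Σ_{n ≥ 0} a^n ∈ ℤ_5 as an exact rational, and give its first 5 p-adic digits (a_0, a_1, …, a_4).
Σ a^n = 1/(1 − a) = -1/1374;  first 5 digits = (1, 0, 0, 1, 2)

v_5(a) = 3 ≥ 1, so the series converges in ℤ_5 to 1/(1 − a) = 1/(1 − 1375) = -1/1374. Expand this rational in ℤ_5: compute digits iteratively via d_i = x_i mod 5, x_{i+1} = (x_i − d_i)/5. The first 5 digits are (1, 0, 0, 1, 2).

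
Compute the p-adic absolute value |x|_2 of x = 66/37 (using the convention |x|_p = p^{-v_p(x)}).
|66/37|_2 = 1/2

Step 1 — compute v_2(x) by factoring powers of 2 out of the numerator and denominator: v_2(66/37) = 1. Step 2 — apply |x|_p = p^{-v_p(x)} = 2^{-1} = 1/2.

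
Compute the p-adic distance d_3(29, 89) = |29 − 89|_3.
d_3(29, 89) = 1/3

Step 1 — x − y = 29 − 89 = -60. Step 2 — v_3(-60) = 1 (factor: -60 = −(3^1 · 20); the sign does not affect v_p). Step 3 — |x − y|_3 = 3^{-1} = 1/3.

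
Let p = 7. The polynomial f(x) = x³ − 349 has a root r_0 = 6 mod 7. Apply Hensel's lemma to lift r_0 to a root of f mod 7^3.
r_2 = 83 (mod 343)

Hensel: r_{i+1} = r_i − f(r_i)/f′(r_i) mod 7^{i+2}, where f′(x) = 3x². Iterate:
  r_0 = 6 (mod 7)
  r_1 = 34 (mod 49)
  r_2 = 83 (mod 343)
Final: r = 83 with f(r) ≡ 0 mod 7^3.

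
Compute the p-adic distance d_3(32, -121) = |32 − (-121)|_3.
d_3(32, -121) = 1/9

Step 1 — x − y = 32 − (-121) = 153. Step 2 — v_3(153) = 2 (factor: 153 = (3^2 · 17); the sign does not affect v_p). Step 3 — |x − y|_3 = 3^{-2} = 1/9.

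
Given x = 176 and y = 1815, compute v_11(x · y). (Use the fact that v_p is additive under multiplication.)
v_11(319440) = 3

v_p(x) = 1 (factor: 176 = 11^1 · 16); v_p(y) = 2 (factor: 1815 = 11^2 · 15). Additivity: v_p(xy) = v_p(x) + v_p(y) = 1 + 2 = 3. (Direct check: xy = 319440 = 11^3 · (240).)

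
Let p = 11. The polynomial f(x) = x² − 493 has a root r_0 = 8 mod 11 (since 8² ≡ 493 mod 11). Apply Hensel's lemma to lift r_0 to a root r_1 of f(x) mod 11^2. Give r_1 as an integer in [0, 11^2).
r_1 = 118 (mod 121)

Hensel's recurrence: r_{i+1} = r_i − f(r_i)·(f′(r_i))^{-1} mod 11^{i+2}, with f′(x) = 2x. Iterate:
  r_0 = 8 (mod 11)
  r_1 = 118 (mod 121)
Final: r_1 = 118, and one checks f(r_1) ≡ 0 mod 11^2.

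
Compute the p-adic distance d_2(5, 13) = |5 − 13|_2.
d_2(5, 13) = 1/8

Step 1 — x − y = 5 − 13 = -8. Step 2 — v_2(-8) = 3 (factor: -8 = −(2^3 · 1); the sign does not affect v_p). Step 3 — |x − y|_2 = 2^{-3} = 1/8.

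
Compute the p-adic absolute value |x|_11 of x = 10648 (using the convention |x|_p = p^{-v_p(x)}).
|10648|_11 = 1/1331

Step 1 — compute v_11(x) by factoring powers of 11 out of the numerator and denominator: v_11(10648) = 3. Step 2 — apply |x|_p = p^{-v_p(x)} = 11^{-3} = 1/1331.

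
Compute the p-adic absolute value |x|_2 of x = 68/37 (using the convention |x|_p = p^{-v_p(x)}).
|68/37|_2 = 1/4

Step 1 — compute v_2(x) by factoring powers of 2 out of the numerator and denominator: v_2(68/37) = 2. Step 2 — apply |x|_p = p^{-v_p(x)} = 2^{-2} = 1/4.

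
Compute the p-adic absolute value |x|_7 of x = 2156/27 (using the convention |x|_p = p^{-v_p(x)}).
|2156/27|_7 = 1/49

Step 1 — compute v_7(x) by factoring powers of 7 out of the numerator and denominator: v_7(2156/27) = 2. Step 2 — apply |x|_p = p^{-v_p(x)} = 7^{-2} = 1/49.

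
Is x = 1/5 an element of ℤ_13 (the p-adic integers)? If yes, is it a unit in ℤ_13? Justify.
x ∈ ℤ_13^× (unit); v_13(x) = 0

ℤ_13 = {x ∈ ℚ_13 : v_13(x) ≥ 0} and ℤ_13^× = {x ∈ ℤ_13 : v_13(x) = 0}. Here v_13(1/5) = v_13(num) − v_13(den) = 0; compare against these criteria.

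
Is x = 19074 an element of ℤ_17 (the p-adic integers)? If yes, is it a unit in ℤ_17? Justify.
x ∈ ℤ_17 but not a unit; v_17(x) = 2 > 0

ℤ_17 = {x ∈ ℚ_17 : v_17(x) ≥ 0} and ℤ_17^× = {x ∈ ℤ_17 : v_17(x) = 0}. Here v_17(19074) = v_17(num) − v_17(den) = 2; compare against these criteria.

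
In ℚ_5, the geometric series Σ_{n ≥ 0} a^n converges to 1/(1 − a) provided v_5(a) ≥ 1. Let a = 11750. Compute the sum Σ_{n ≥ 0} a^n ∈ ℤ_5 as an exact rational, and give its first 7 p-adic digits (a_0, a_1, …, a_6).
Σ a^n = 1/(1 − a) = -1/11749;  first 7 digits = (1, 0, 0, 4, 3, 3, 1)

v_5(a) = 3 ≥ 1, so the series converges in ℤ_5 to 1/(1 − a) = 1/(1 − 11750) = -1/11749. Expand this rational in ℤ_5: compute digits iteratively via d_i = x_i mod 5, x_{i+1} = (x_i − d_i)/5. The first 7 digits are (1, 0, 0, 4, 3, 3, 1).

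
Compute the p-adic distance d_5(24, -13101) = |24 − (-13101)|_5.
d_5(24, -13101) = 1/625

Step 1 — x − y = 24 − (-13101) = 13125. Step 2 — v_5(13125) = 4 (factor: 13125 = (5^4 · 21); the sign does not affect v_p). Step 3 — |x − y|_5 = 5^{-4} = 1/625.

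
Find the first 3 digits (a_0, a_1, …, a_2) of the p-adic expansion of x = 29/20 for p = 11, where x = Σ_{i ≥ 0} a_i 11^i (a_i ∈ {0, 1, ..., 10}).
(a_0, …, a_2) = (2, 6, 0)

v_11(29/20) = 0 (numerator and denominator both coprime to 11), so x ∈ ℤ_11^×. Compute digits iteratively via a_i = x_i mod 11, x_{i+1} = (x_i − a_i)/11, with x_0 = x:
  x_0 = 29/20;  a_0 = 2;  x_1 = (x_0 − 2)/11 = -1/20
  x_1 = -1/20;  a_1 = 6;  x_2 = (x_1 − 6)/11 = -11/20
  x_2 = -11/20;  a_2 = 0;  x_3 = (x_2 − 0)/11 = -1/20
Digits: (2, 6, 0).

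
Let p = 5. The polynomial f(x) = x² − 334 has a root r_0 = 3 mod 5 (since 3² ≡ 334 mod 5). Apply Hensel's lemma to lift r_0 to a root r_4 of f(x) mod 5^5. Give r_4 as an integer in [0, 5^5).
r_4 = 1203 (mod 3125)

Hensel's recurrence: r_{i+1} = r_i − f(r_i)·(f′(r_i))^{-1} mod 5^{i+2}, with f′(x) = 2x. Iterate:
  r_0 = 3 (mod 5)
  r_1 = 3 (mod 25)
  r_2 = 78 (mod 125)
  r_3 = 578 (mod 625)
  r_4 = 1203 (mod 3125)
Final: r_4 = 1203, and one checks f(r_4) ≡ 0 mod 5^5.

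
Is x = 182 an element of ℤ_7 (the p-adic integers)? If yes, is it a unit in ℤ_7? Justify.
x ∈ ℤ_7 but not a unit; v_7(x) = 1 > 0

ℤ_7 = {x ∈ ℚ_7 : v_7(x) ≥ 0} and ℤ_7^× = {x ∈ ℤ_7 : v_7(x) = 0}. Here v_7(182) = v_7(num) − v_7(den) = 1; compare against these criteria.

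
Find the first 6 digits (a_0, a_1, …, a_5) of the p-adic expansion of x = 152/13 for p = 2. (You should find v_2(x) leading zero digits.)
(a_0, …, a_5) = (0, 0, 0, 1, 1, 1)

v_2(152/13) = 3, so a_0 = ... = a_2 = 0. Factor out: x = 2^3 · u with u = 19/13 a unit in ℤ_2. Expand u iteratively via a_{v+i} = u_i mod 2, u_{i+1} = (u_i − a_{v+i})/2:
  u_0 = 19/13;  a_3 = 1;  u_1 = (u_0 − 1)/2 = 3/13
  u_1 = 3/13;  a_4 = 1;  u_2 = (u_1 − 1)/2 = -5/13
  u_2 = -5/13;  a_5 = 1;  u_3 = (u_2 − 1)/2 = -9/13
Digits: (0, 0, 0, 1, 1, 1).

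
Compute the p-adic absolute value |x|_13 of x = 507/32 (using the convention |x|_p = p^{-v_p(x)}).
|507/32|_13 = 1/169

Step 1 — compute v_13(x) by factoring powers of 13 out of the numerator and denominator: v_13(507/32) = 2. Step 2 — apply |x|_p = p^{-v_p(x)} = 13^{-2} = 1/169.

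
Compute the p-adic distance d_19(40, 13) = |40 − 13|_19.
d_19(40, 13) = 1

Step 1 — x − y = 40 − 13 = 27. Step 2 — v_19(27) = 0 (factor: 27 = (19^0 · 27); the sign does not affect v_p). Step 3 — |x − y|_19 = 19^{0} = 1.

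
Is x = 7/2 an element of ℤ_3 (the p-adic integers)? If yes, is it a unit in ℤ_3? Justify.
x ∈ ℤ_3^× (unit); v_3(x) = 0

ℤ_3 = {x ∈ ℚ_3 : v_3(x) ≥ 0} and ℤ_3^× = {x ∈ ℤ_3 : v_3(x) = 0}. Here v_3(7/2) = v_3(num) − v_3(den) = 0; compare against these criteria.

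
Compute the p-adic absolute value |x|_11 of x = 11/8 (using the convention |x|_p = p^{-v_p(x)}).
|11/8|_11 = 1/11

Step 1 — compute v_11(x) by factoring powers of 11 out of the numerator and denominator: v_11(11/8) = 1. Step 2 — apply |x|_p = p^{-v_p(x)} = 11^{-1} = 1/11.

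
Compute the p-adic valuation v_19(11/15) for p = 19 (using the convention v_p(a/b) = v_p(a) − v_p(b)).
v_19(11/15) = 0

Factor powers of 19 from the numerator and denominator of the reduced fraction: 11 = 19^0 · 11 and 15 = 19^0 · 15. Apply v_p(a/b) = v_p(a) − v_p(b): v_19(11/15) = 0 − 0 = 0.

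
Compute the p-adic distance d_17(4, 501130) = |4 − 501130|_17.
d_17(4, 501130) = 1/83521

Step 1 — x − y = 4 − 501130 = -501126. Step 2 — v_17(-501126) = 4 (factor: -501126 = −(17^4 · 6); the sign does not affect v_p). Step 3 — |x − y|_17 = 17^{-4} = 1/83521.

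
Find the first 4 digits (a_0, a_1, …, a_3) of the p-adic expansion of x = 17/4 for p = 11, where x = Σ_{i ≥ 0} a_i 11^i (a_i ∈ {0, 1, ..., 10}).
(a_0, …, a_3) = (7, 8, 2, 8)

v_11(17/4) = 0 (numerator and denominator both coprime to 11), so x ∈ ℤ_11^×. Compute digits iteratively via a_i = x_i mod 11, x_{i+1} = (x_i − a_i)/11, with x_0 = x:
  x_0 = 17/4;  a_0 = 7;  x_1 = (x_0 − 7)/11 = -1/4
  x_1 = -1/4;  a_1 = 8;  x_2 = (x_1 − 8)/11 = -3/4
  x_2 = -3/4;  a_2 = 2;  x_3 = (x_2 − 2)/11 = -1/4
  x_3 = -1/4;  a_3 = 8;  x_4 = (x_3 − 8)/11 = -3/4
Digits: (7, 8, 2, 8).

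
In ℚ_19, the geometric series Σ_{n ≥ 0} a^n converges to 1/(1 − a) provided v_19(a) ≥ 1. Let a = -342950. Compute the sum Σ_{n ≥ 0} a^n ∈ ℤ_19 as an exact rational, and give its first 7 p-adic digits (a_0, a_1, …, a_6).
Σ a^n = 1/(1 − a) = 1/342951;  first 7 digits = (1, 0, 0, 7, 16, 18, 10)

v_19(a) = 3 ≥ 1, so the series converges in ℤ_19 to 1/(1 − a) = 1/(1 − (-342950)) = 1/342951. Expand this rational in ℤ_19: compute digits iteratively via d_i = x_i mod 19, x_{i+1} = (x_i − d_i)/19. The first 7 digits are (1, 0, 0, 7, 16, 18, 10).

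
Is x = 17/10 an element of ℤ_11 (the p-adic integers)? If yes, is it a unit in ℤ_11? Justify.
x ∈ ℤ_11^× (unit); v_11(x) = 0

ℤ_11 = {x ∈ ℚ_11 : v_11(x) ≥ 0} and ℤ_11^× = {x ∈ ℤ_11 : v_11(x) = 0}. Here v_11(17/10) = v_11(num) − v_11(den) = 0; compare against these criteria.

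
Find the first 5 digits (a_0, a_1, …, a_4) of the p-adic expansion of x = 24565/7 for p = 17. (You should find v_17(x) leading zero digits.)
(a_0, …, a_4) = (0, 0, 0, 8, 2)

v_17(24565/7) = 3, so a_0 = ... = a_2 = 0. Factor out: x = 17^3 · u with u = 5/7 a unit in ℤ_17. Expand u iteratively via a_{v+i} = u_i mod 17, u_{i+1} = (u_i − a_{v+i})/17:
  u_0 = 5/7;  a_3 = 8;  u_1 = (u_0 − 8)/17 = -3/7
  u_1 = -3/7;  a_4 = 2;  u_2 = (u_1 − 2)/17 = -1/7
Digits: (0, 0, 0, 8, 2).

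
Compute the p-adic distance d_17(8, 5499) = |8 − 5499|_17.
d_17(8, 5499) = 1/289

Step 1 — x − y = 8 − 5499 = -5491. Step 2 — v_17(-5491) = 2 (factor: -5491 = −(17^2 · 19); the sign does not affect v_p). Step 3 — |x − y|_17 = 17^{-2} = 1/289.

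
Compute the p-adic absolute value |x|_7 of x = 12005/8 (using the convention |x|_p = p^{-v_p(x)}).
|12005/8|_7 = 1/2401

Step 1 — compute v_7(x) by factoring powers of 7 out of the numerator and denominator: v_7(12005/8) = 4. Step 2 — apply |x|_p = p^{-v_p(x)} = 7^{-4} = 1/2401.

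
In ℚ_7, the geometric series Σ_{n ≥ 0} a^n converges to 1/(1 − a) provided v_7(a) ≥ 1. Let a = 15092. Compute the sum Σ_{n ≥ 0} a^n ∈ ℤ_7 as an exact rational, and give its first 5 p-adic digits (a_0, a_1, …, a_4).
Σ a^n = 1/(1 − a) = -1/15091;  first 5 digits = (1, 0, 0, 2, 6)

v_7(a) = 3 ≥ 1, so the series converges in ℤ_7 to 1/(1 − a) = 1/(1 − 15092) = -1/15091. Expand this rational in ℤ_7: compute digits iteratively via d_i = x_i mod 7, x_{i+1} = (x_i − d_i)/7. The first 5 digits are (1, 0, 0, 2, 6).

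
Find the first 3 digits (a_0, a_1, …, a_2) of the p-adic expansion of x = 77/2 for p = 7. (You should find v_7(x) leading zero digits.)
(a_0, …, a_2) = (0, 2, 4)

v_7(77/2) = 1, so a_0 = ... = a_0 = 0. Factor out: x = 7^1 · u with u = 11/2 a unit in ℤ_7. Expand u iteratively via a_{v+i} = u_i mod 7, u_{i+1} = (u_i − a_{v+i})/7:
  u_0 = 11/2;  a_1 = 2;  u_1 = (u_0 − 2)/7 = 1/2
  u_1 = 1/2;  a_2 = 4;  u_2 = (u_1 − 4)/7 = -1/2
Digits: (0, 2, 4).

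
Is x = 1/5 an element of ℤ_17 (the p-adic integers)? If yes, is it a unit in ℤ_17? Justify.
x ∈ ℤ_17^× (unit); v_17(x) = 0

ℤ_17 = {x ∈ ℚ_17 : v_17(x) ≥ 0} and ℤ_17^× = {x ∈ ℤ_17 : v_17(x) = 0}. Here v_17(1/5) = v_17(num) − v_17(den) = 0; compare against these criteria.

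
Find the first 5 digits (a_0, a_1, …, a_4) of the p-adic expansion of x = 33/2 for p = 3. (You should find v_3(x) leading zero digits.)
(a_0, …, a_4) = (0, 1, 0, 2, 1)

v_3(33/2) = 1, so a_0 = ... = a_0 = 0. Factor out: x = 3^1 · u with u = 11/2 a unit in ℤ_3. Expand u iteratively via a_{v+i} = u_i mod 3, u_{i+1} = (u_i − a_{v+i})/3:
  u_0 = 11/2;  a_1 = 1;  u_1 = (u_0 − 1)/3 = 3/2
  u_1 = 3/2;  a_2 = 0;  u_2 = (u_1 − 0)/3 = 1/2
  u_2 = 1/2;  a_3 = 2;  u_3 = (u_2 − 2)/3 = -1/2
  u_3 = -1/2;  a_4 = 1;  u_4 = (u_3 − 1)/3 = -1/2
Digits: (0, 1, 0, 2, 1).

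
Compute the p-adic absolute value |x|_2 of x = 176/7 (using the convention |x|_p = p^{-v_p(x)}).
|176/7|_2 = 1/16

Step 1 — compute v_2(x) by factoring powers of 2 out of the numerator and denominator: v_2(176/7) = 4. Step 2 — apply |x|_p = p^{-v_p(x)} = 2^{-4} = 1/16.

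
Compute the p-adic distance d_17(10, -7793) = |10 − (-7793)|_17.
d_17(10, -7793) = 1/289

Step 1 — x − y = 10 − (-7793) = 7803. Step 2 — v_17(7803) = 2 (factor: 7803 = (17^2 · 27); the sign does not affect v_p). Step 3 — |x − y|_17 = 17^{-2} = 1/289.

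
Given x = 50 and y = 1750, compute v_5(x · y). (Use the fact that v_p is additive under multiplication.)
v_5(87500) = 5

v_p(x) = 2 (factor: 50 = 5^2 · 2); v_p(y) = 3 (factor: 1750 = 5^3 · 14). Additivity: v_p(xy) = v_p(x) + v_p(y) = 2 + 3 = 5. (Direct check: xy = 87500 = 5^5 · (28).)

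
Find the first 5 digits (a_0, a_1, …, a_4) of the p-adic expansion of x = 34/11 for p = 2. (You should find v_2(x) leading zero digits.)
(a_0, …, a_4) = (0, 1, 1, 0, 0)

v_2(34/11) = 1, so a_0 = ... = a_0 = 0. Factor out: x = 2^1 · u with u = 17/11 a unit in ℤ_2. Expand u iteratively via a_{v+i} = u_i mod 2, u_{i+1} = (u_i − a_{v+i})/2:
  u_0 = 17/11;  a_1 = 1;  u_1 = (u_0 − 1)/2 = 3/11
  u_1 = 3/11;  a_2 = 1;  u_2 = (u_1 − 1)/2 = -4/11
  u_2 = -4/11;  a_3 = 0;  u_3 = (u_2 − 0)/2 = -2/11
  u_3 = -2/11;  a_4 = 0;  u_4 = (u_3 − 0)/2 = -1/11
Digits: (0, 1, 1, 0, 0).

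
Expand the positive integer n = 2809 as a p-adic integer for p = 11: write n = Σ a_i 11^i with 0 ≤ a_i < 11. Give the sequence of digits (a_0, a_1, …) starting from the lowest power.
(a_0, a_1, …) = (4, 2, 1, 2)

Repeated division by 11 gives the digits low-to-high: 2809 = 4 + 2·11^1 + 1·11^2 + 2·11^3. Digit sequence: (4, 2, 1, 2).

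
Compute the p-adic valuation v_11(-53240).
v_11(-53240) = 3

v_11(n) is the largest exponent k such that 11^k divides n. Factor out: -53240 = -11^3 · 40. (Sign doesn't affect v_p.) So v_11(-53240) = 3.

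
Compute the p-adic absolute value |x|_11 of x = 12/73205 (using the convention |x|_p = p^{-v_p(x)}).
|12/73205|_11 = 14641

Step 1 — compute v_11(x) by factoring powers of 11 out of the numerator and denominator: v_11(12/73205) = -4. Step 2 — apply |x|_p = p^{-v_p(x)} = 11^{4} = 14641.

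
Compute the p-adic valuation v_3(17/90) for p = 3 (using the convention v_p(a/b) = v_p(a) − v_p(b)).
v_3(17/90) = -2

Factor powers of 3 from the numerator and denominator of the reduced fraction: 17 = 3^0 · 17 and 90 = 3^2 · 10. Apply v_p(a/b) = v_p(a) − v_p(b): v_3(17/90) = 0 − 2 = -2.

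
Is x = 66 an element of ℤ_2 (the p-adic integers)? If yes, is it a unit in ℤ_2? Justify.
x ∈ ℤ_2 but not a unit; v_2(x) = 1 > 0

ℤ_2 = {x ∈ ℚ_2 : v_2(x) ≥ 0} and ℤ_2^× = {x ∈ ℤ_2 : v_2(x) = 0}. Here v_2(66) = v_2(num) − v_2(den) = 1; compare against these criteria.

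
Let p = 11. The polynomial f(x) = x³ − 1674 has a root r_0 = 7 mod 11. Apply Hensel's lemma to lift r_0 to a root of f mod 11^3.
r_2 = 7 (mod 1331)

Hensel: r_{i+1} = r_i − f(r_i)/f′(r_i) mod 11^{i+2}, where f′(x) = 3x². Iterate:
  r_0 = 7 (mod 11)
  r_1 = 7 (mod 121)
  r_2 = 7 (mod 1331)
Final: r = 7 with f(r) ≡ 0 mod 11^3.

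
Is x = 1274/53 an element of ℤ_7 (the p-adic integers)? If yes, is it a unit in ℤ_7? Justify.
x ∈ ℤ_7 but not a unit; v_7(x) = 2 > 0

ℤ_7 = {x ∈ ℚ_7 : v_7(x) ≥ 0} and ℤ_7^× = {x ∈ ℤ_7 : v_7(x) = 0}. Here v_7(1274/53) = v_7(num) − v_7(den) = 2; compare against these criteria.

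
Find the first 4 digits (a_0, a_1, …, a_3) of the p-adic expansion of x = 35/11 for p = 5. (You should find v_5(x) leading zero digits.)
(a_0, …, a_3) = (0, 2, 2, 0)

v_5(35/11) = 1, so a_0 = ... = a_0 = 0. Factor out: x = 5^1 · u with u = 7/11 a unit in ℤ_5. Expand u iteratively via a_{v+i} = u_i mod 5, u_{i+1} = (u_i − a_{v+i})/5:
  u_0 = 7/11;  a_1 = 2;  u_1 = (u_0 − 2)/5 = -3/11
  u_1 = -3/11;  a_2 = 2;  u_2 = (u_1 − 2)/5 = -5/11
  u_2 = -5/11;  a_3 = 0;  u_3 = (u_2 − 0)/5 = -1/11
Digits: (0, 2, 2, 0).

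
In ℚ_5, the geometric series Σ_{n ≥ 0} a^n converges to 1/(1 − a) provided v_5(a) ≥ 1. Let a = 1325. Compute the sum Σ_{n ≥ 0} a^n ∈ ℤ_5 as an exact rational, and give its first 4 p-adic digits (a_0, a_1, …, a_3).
Σ a^n = 1/(1 − a) = -1/1324;  first 4 digits = (1, 0, 3, 0)

v_5(a) = 2 ≥ 1, so the series converges in ℤ_5 to 1/(1 − a) = 1/(1 − 1325) = -1/1324. Expand this rational in ℤ_5: compute digits iteratively via d_i = x_i mod 5, x_{i+1} = (x_i − d_i)/5. The first 4 digits are (1, 0, 3, 0).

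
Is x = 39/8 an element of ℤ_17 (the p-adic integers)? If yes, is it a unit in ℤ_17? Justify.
x ∈ ℤ_17^× (unit); v_17(x) = 0

ℤ_17 = {x ∈ ℚ_17 : v_17(x) ≥ 0} and ℤ_17^× = {x ∈ ℤ_17 : v_17(x) = 0}. Here v_17(39/8) = v_17(num) − v_17(den) = 0; compare against these criteria.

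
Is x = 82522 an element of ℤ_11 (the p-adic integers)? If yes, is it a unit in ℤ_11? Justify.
x ∈ ℤ_11 but not a unit; v_11(x) = 3 > 0

ℤ_11 = {x ∈ ℚ_11 : v_11(x) ≥ 0} and ℤ_11^× = {x ∈ ℤ_11 : v_11(x) = 0}. Here v_11(82522) = v_11(num) − v_11(den) = 3; compare against these criteria.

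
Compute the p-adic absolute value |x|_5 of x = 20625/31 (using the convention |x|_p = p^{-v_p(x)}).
|20625/31|_5 = 1/625

Step 1 — compute v_5(x) by factoring powers of 5 out of the numerator and denominator: v_5(20625/31) = 4. Step 2 — apply |x|_p = p^{-v_p(x)} = 5^{-4} = 1/625.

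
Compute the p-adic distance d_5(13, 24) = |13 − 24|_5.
d_5(13, 24) = 1

Step 1 — x − y = 13 − 24 = -11. Step 2 — v_5(-11) = 0 (factor: -11 = −(5^0 · 11); the sign does not affect v_p). Step 3 — |x − y|_5 = 5^{0} = 1.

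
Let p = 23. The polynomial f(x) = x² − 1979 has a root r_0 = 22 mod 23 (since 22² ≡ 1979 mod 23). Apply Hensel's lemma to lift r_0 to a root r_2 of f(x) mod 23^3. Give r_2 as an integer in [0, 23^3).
r_2 = 7474 (mod 12167)

Hensel's recurrence: r_{i+1} = r_i − f(r_i)·(f′(r_i))^{-1} mod 23^{i+2}, with f′(x) = 2x. Iterate:
  r_0 = 22 (mod 23)
  r_1 = 68 (mod 529)
  r_2 = 7474 (mod 12167)
Final: r_2 = 7474, and one checks f(r_2) ≡ 0 mod 23^3.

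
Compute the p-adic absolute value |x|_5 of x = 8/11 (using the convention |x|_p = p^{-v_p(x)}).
|8/11|_5 = 1

Step 1 — compute v_5(x) by factoring powers of 5 out of the numerator and denominator: v_5(8/11) = 0. Step 2 — apply |x|_p = p^{-v_p(x)} = 5^{0} = 1.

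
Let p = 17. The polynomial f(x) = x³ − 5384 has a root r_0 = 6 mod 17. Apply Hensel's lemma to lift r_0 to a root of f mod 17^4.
r_3 = 81113 (mod 83521)

Hensel: r_{i+1} = r_i − f(r_i)/f′(r_i) mod 17^{i+2}, where f′(x) = 3x². Iterate:
  r_0 = 6 (mod 17)
  r_1 = 193 (mod 289)
  r_2 = 2505 (mod 4913)
  r_3 = 81113 (mod 83521)
Final: r = 81113 with f(r) ≡ 0 mod 17^4.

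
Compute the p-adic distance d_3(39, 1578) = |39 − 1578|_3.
d_3(39, 1578) = 1/81

Step 1 — x − y = 39 − 1578 = -1539. Step 2 — v_3(-1539) = 4 (factor: -1539 = −(3^4 · 19); the sign does not affect v_p). Step 3 — |x − y|_3 = 3^{-4} = 1/81.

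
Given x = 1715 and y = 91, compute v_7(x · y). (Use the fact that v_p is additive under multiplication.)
v_7(156065) = 4

v_p(x) = 3 (factor: 1715 = 7^3 · 5); v_p(y) = 1 (factor: 91 = 7^1 · 13). Additivity: v_p(xy) = v_p(x) + v_p(y) = 3 + 1 = 4. (Direct check: xy = 156065 = 7^4 · (65).)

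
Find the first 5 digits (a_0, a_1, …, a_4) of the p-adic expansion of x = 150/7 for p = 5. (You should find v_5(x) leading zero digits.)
(a_0, …, a_4) = (0, 0, 3, 1, 4)

v_5(150/7) = 2, so a_0 = ... = a_1 = 0. Factor out: x = 5^2 · u with u = 6/7 a unit in ℤ_5. Expand u iteratively via a_{v+i} = u_i mod 5, u_{i+1} = (u_i − a_{v+i})/5:
  u_0 = 6/7;  a_2 = 3;  u_1 = (u_0 − 3)/5 = -3/7
  u_1 = -3/7;  a_3 = 1;  u_2 = (u_1 − 1)/5 = -2/7
  u_2 = -2/7;  a_4 = 4;  u_3 = (u_2 − 4)/5 = -6/7
Digits: (0, 0, 3, 1, 4).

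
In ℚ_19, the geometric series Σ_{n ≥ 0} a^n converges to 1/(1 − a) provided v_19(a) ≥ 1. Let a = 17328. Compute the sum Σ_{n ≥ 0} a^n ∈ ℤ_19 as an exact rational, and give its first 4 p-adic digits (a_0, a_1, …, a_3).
Σ a^n = 1/(1 − a) = -1/17327;  first 4 digits = (1, 0, 10, 2)

v_19(a) = 2 ≥ 1, so the series converges in ℤ_19 to 1/(1 − a) = 1/(1 − 17328) = -1/17327. Expand this rational in ℤ_19: compute digits iteratively via d_i = x_i mod 19, x_{i+1} = (x_i − d_i)/19. The first 4 digits are (1, 0, 10, 2).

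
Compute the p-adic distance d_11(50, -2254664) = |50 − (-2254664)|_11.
d_11(50, -2254664) = 1/161051

Step 1 — x − y = 50 − (-2254664) = 2254714. Step 2 — v_11(2254714) = 5 (factor: 2254714 = (11^5 · 14); the sign does not affect v_p). Step 3 — |x − y|_11 = 11^{-5} = 1/161051.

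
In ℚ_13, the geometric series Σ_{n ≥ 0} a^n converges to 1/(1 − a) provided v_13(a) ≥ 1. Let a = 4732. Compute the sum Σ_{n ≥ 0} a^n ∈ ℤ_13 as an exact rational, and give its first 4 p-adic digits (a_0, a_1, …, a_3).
Σ a^n = 1/(1 − a) = -1/4731;  first 4 digits = (1, 0, 2, 2)

v_13(a) = 2 ≥ 1, so the series converges in ℤ_13 to 1/(1 − a) = 1/(1 − 4732) = -1/4731. Expand this rational in ℤ_13: compute digits iteratively via d_i = x_i mod 13, x_{i+1} = (x_i − d_i)/13. The first 4 digits are (1, 0, 2, 2).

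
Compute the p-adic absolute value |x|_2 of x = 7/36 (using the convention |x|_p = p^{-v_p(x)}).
|7/36|_2 = 4

Step 1 — compute v_2(x) by factoring powers of 2 out of the numerator and denominator: v_2(7/36) = -2. Step 2 — apply |x|_p = p^{-v_p(x)} = 2^{2} = 4.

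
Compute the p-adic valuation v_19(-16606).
v_19(-16606) = 2

v_19(n) is the largest exponent k such that 19^k divides n. Factor out: -16606 = -19^2 · 46. (Sign doesn't affect v_p.) So v_19(-16606) = 2.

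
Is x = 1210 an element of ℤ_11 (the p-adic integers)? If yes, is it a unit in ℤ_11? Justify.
x ∈ ℤ_11 but not a unit; v_11(x) = 2 > 0

ℤ_11 = {x ∈ ℚ_11 : v_11(x) ≥ 0} and ℤ_11^× = {x ∈ ℤ_11 : v_11(x) = 0}. Here v_11(1210) = v_11(num) − v_11(den) = 2; compare against these criteria.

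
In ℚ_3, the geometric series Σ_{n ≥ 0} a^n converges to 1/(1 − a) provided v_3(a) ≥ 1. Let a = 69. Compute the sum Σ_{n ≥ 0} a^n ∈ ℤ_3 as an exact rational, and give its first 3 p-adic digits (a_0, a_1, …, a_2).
Σ a^n = 1/(1 − a) = -1/68;  first 3 digits = (1, 2, 2)

v_3(a) = 1 ≥ 1, so the series converges in ℤ_3 to 1/(1 − a) = 1/(1 − 69) = -1/68. Expand this rational in ℤ_3: compute digits iteratively via d_i = x_i mod 3, x_{i+1} = (x_i − d_i)/3. The first 3 digits are (1, 2, 2).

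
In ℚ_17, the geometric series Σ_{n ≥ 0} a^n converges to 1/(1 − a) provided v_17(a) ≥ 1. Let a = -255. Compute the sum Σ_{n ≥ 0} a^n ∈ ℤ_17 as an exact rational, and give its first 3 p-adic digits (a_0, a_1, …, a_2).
Σ a^n = 1/(1 − a) = 1/256;  first 3 digits = (1, 2, 3)

v_17(a) = 1 ≥ 1, so the series converges in ℤ_17 to 1/(1 − a) = 1/(1 − (-255)) = 1/256. Expand this rational in ℤ_17: compute digits iteratively via d_i = x_i mod 17, x_{i+1} = (x_i − d_i)/17. The first 3 digits are (1, 2, 3).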